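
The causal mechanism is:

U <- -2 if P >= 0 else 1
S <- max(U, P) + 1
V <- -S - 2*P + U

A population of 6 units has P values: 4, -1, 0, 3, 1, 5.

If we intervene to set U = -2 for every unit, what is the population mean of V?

-9

Under do(U=-2), U's equation is replaced by U=-2 for every unit. Per-unit V: -15, 0, -3, -12, -6, -18. Mean = -9.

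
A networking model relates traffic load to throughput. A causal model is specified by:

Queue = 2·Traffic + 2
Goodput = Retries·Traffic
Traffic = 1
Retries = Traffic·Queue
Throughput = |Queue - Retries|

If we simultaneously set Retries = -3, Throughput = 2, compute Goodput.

-3

Setting Retries = -3, Throughput = 2 by intervention discards those variables' equations.
Goodput = Retries·Traffic  [with Retries=-3, Traffic=1]  = -3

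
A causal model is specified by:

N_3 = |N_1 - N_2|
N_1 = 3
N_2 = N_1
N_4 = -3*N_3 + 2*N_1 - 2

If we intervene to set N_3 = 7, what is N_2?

3

Under do(N_3=7), the mechanism N_3 = |N_1 - N_2| is discarded; N_3 is fixed at 7.
Since N_2 is not a descendant of the intervened variable, it is unaffected.
N_2 = N_1  [with N_1=3]  = 3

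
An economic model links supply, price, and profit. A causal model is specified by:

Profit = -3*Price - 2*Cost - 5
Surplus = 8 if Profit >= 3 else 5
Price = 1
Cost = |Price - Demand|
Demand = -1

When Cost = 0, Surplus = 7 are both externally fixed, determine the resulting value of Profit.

The joint intervention fixes Cost = 0, Surplus = 7, removing each variable's own equation.
Profit = -3*Price - 2*Cost - 5  [with Price=1, Cost=0]  = -8

-8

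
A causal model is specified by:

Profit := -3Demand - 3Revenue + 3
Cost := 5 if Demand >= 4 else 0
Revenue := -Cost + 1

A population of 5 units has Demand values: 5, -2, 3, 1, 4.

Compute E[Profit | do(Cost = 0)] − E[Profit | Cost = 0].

Under do(Cost=0), Cost's equation is replaced by Cost=0 for every unit. Per-unit Profit: -15, 6, -9, -3, -12. Mean = -6.6.
Observing Cost=0 restricts to units where Cost's equation naturally yields 0: Demand ∈ {-2, 3, 1}. In that subpopulation Profit = 6, -9, -3, mean -2.
Difference = -6.6 − (-2) = -4.6.

-4.6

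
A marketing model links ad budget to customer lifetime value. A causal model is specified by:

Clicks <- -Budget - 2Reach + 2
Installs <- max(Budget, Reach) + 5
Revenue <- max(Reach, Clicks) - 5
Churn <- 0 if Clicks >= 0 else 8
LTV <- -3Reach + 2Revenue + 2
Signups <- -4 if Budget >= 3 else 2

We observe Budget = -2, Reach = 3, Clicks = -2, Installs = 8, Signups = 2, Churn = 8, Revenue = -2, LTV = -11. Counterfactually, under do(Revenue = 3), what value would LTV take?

-1

do(Revenue=3) replaces the equation Revenue <- max(Reach, Clicks) - 5 with the constant Revenue = 3.
LTV = -3Reach + 2Revenue + 2  [with Reach=3, Revenue=3]  = -1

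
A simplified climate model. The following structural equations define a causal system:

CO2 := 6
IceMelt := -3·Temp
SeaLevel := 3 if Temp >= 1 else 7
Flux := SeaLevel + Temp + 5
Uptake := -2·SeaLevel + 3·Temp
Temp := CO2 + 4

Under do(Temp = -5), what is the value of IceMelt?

The intervention breaks the incoming arrows to Temp: Temp := CO2 + 4 no longer applies, and Temp = -5.
IceMelt = -3·Temp  [with Temp=-5]  = 15

15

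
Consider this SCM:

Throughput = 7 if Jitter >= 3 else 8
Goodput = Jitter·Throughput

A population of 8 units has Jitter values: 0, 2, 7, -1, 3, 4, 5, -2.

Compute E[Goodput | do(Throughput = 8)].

18

Under do(Throughput=8), Throughput's equation is replaced by Throughput=8 for every unit. Per-unit Goodput: 0, 16, 56, -8, 24, 32, 40, -16. Mean = 18.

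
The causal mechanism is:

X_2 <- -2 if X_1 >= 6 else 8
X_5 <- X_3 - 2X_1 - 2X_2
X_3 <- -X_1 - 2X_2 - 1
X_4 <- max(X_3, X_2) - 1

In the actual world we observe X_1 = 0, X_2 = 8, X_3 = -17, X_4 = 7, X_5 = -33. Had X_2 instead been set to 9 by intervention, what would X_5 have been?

do(X_2=9) replaces the equation X_2 <- -2 if X_1 >= 6 else 8 with the constant X_2 = 9.
X_3 = -X_1 - 2X_2 - 1  [with X_1=0, X_2=9]  = -19
X_5 = X_3 - 2X_1 - 2X_2  [with X_3=-19, X_1=0, X_2=9]  = -37

-37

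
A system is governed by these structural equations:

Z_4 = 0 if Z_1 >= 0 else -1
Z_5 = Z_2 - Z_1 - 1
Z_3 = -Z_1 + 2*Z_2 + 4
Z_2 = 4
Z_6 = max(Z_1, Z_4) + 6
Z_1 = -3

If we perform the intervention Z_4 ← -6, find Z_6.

3

Under do(Z_4=-6), the mechanism Z_4 = 0 if Z_1 >= 0 else -1 is discarded; Z_4 is fixed at -6.
Z_6 = max(Z_1, Z_4) + 6  [with Z_1=-3, Z_4=-6]  = 3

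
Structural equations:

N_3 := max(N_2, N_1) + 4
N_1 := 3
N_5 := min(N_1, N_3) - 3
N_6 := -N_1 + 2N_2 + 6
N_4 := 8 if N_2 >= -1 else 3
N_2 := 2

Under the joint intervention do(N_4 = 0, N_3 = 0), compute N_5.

-3

The joint intervention fixes N_4 = 0, N_3 = 0, removing each variable's own equation.
N_5 = min(N_1, N_3) - 3  [with N_1=3, N_3=0]  = -3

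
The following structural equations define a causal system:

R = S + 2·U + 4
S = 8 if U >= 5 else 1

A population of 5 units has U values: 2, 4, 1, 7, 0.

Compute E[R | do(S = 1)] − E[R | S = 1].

2.1

Under do(S=1), S's equation is replaced by S=1 for every unit. Per-unit R: 9, 13, 7, 19, 5. Mean = 10.6.
E[R|S=1] averages over only the 4 units with S=1 (U = 2, 4, 1, 0): R = 9, 13, 7, 5, mean 8.5.
Difference = 10.6 − 8.5 = 2.1.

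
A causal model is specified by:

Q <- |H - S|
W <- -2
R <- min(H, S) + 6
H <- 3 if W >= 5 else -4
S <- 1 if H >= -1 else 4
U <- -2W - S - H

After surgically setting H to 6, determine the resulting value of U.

Under do(H=6), the mechanism H <- 3 if W >= 5 else -4 is discarded; H is fixed at 6.
S = 1 if H >= -1 else 4  [with H=6]  = 1
U = -2W - S - H  [with W=-2, S=1, H=6]  = -3

-3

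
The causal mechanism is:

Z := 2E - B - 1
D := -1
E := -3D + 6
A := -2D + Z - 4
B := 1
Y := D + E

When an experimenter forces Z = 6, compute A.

Under do(Z=6), the mechanism Z := 2E - B - 1 is discarded; Z is fixed at 6.
A = -2D + Z - 4  [with D=-1, Z=6]  = 4

4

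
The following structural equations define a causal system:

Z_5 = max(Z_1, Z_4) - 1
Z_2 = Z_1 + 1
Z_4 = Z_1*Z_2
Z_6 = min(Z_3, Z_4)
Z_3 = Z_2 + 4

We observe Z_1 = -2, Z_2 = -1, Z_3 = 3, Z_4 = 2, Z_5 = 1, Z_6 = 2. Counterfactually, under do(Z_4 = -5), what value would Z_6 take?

Under do(Z_4=-5), the mechanism Z_4 = Z_1*Z_2 is discarded; Z_4 is fixed at -5.
Z_2 = Z_1 + 1  [with Z_1=-2]  = -1
Z_3 = Z_2 + 4  [with Z_2=-1]  = 3
Z_6 = min(Z_3, Z_4)  [with Z_3=3, Z_4=-5]  = -5

-5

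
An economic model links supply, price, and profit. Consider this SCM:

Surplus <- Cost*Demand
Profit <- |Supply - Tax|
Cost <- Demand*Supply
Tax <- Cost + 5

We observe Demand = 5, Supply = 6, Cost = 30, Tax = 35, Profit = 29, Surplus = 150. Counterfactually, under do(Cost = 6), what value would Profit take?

5

do(Cost=6) replaces the equation Cost <- Demand*Supply with the constant Cost = 6.
Tax = Cost + 5  [with Cost=6]  = 11
Profit = |Supply - Tax|  [with Supply=6, Tax=11]  = 5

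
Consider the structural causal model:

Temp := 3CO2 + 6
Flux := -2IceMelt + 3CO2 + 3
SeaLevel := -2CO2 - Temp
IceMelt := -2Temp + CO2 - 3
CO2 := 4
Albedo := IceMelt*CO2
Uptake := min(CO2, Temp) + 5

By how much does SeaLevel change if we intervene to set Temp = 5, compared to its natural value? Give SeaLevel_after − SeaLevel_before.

13

do(Temp=5) replaces the equation Temp := 3CO2 + 6 with the constant Temp = 5.
SeaLevel = -2CO2 - Temp  [with CO2=4, Temp=5]  = -13
Without intervention: Temp = 3CO2 + 6  [with CO2=4]  = 18; SeaLevel = -2CO2 - Temp  [with CO2=4, Temp=18]  = -26.
Change = -13 − (-26) = 13.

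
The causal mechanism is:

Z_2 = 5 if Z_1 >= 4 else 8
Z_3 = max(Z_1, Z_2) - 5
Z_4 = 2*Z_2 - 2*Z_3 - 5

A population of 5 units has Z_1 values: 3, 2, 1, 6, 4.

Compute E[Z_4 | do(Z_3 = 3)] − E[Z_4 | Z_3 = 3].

-2.4

The intervention sets Z_3=3 in all 5 units regardless of Z_1. Recomputing Z_4 per unit gives 5, 5, 5, -1, -1; average 2.6.
Observing Z_3=3 restricts to units where Z_3's equation naturally yields 3: Z_1 ∈ {3, 2, 1}. In that subpopulation Z_4 = 5, 5, 5, mean 5.
Difference = 2.6 − 5 = -2.4.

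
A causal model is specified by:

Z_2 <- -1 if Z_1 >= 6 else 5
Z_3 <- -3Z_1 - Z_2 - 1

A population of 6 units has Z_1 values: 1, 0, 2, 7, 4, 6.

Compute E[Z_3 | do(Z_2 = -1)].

-10

Every unit gets Z_2=-1 under the intervention. Z_3 values become -3, 0, -6, -21, -12, -18; E[Z_3|do(Z_2=-1)] = -10.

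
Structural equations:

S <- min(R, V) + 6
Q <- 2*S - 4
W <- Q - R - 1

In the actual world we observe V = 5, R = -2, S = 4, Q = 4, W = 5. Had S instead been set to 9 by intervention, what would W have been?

15

do(S=9) replaces the equation S <- min(R, V) + 6 with the constant S = 9.
Q = 2*S - 4  [with S=9]  = 14
W = Q - R - 1  [with Q=14, R=-2]  = 15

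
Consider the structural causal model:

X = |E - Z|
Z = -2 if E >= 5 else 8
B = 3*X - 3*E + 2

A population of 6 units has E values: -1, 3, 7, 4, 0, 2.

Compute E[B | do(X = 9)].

Under do(X=9), X's equation is replaced by X=9 for every unit. Per-unit B: 32, 20, 8, 17, 29, 23. Mean = 21.5.

21.5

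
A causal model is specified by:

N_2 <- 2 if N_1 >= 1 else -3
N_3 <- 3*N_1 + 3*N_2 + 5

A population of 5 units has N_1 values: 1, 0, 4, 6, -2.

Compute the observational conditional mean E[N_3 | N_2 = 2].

22

Observing N_2=2 restricts to units where N_2's equation naturally yields 2: N_1 ∈ {1, 4, 6}. In that subpopulation N_3 = 14, 23, 29, mean 22.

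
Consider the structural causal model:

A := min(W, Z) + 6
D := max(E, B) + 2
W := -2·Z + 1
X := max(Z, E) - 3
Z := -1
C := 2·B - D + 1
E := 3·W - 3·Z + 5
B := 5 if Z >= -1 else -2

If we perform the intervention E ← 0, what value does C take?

The intervention breaks the incoming arrows to E: E := 3·W - 3·Z + 5 no longer applies, and E = 0.
B = 5 if Z >= -1 else -2  [with Z=-1]  = 5
D = max(E, B) + 2  [with E=0, B=5]  = 7
C = 2·B - D + 1  [with B=5, D=7]  = 4

4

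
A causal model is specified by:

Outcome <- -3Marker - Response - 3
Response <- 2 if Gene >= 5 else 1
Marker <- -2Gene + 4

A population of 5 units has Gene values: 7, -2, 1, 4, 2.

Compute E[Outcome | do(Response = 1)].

-1.6

Every unit gets Response=1 under the intervention. Outcome values become 26, -28, -10, 8, -4; E[Outcome|do(Response=1)] = -1.6.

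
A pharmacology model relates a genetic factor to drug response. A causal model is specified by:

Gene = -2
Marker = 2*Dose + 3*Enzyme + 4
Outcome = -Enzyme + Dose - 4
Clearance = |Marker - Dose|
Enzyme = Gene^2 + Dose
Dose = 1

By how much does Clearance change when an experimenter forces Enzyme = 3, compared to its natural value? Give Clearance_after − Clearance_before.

-6

do(Enzyme=3) replaces the equation Enzyme = Gene^2 + Dose with the constant Enzyme = 3.
Marker = 2*Dose + 3*Enzyme + 4  [with Dose=1, Enzyme=3]  = 15
Clearance = |Marker - Dose|  [with Marker=15, Dose=1]  = 14
Without intervention: Enzyme = Gene^2 + Dose  [with Gene=-2, Dose=1]  = 5; Marker = 2*Dose + 3*Enzyme + 4  [with Dose=1, Enzyme=5]  = 21; Clearance = |Marker - Dose|  [with Marker=21, Dose=1]  = 20.
Change = 14 − 20 = -6.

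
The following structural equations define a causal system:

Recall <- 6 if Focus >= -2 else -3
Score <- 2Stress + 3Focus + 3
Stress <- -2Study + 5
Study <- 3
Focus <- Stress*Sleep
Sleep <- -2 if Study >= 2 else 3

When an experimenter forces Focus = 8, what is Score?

25

Intervening sets Focus = 8 and removes its equation (Focus <- Stress*Sleep).
Stress = -2Study + 5  [with Study=3]  = -1
Score = 2Stress + 3Focus + 3  [with Stress=-1, Focus=8]  = 25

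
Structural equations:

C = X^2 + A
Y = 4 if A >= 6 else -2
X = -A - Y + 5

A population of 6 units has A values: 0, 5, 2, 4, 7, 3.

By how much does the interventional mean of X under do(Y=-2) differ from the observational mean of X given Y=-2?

-0.7

do(Y=-2) breaks Y's dependence on A. With Y=-2 fixed, X across the units is 7, 2, 5, 3, 0, 4, mean 3.5.
Observing Y=-2 restricts to units where Y's equation naturally yields -2: A ∈ {0, 5, 2, 4, 3}. In that subpopulation X = 7, 2, 5, 3, 4, mean 4.2.
Difference = 3.5 − 4.2 = -0.7.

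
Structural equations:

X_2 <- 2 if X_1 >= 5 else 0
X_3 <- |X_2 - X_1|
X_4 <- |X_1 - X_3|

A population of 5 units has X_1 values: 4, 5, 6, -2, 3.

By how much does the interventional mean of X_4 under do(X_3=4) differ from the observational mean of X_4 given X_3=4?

Under do(X_3=4), X_3's equation is replaced by X_3=4 for every unit. Per-unit X_4: 0, 1, 2, 6, 1. Mean = 2.
Conditioning on X_3=4 selects the 2 unit(s) with X_1 ∈ {4, 6}. Their X_4 values: 0, 2. Mean = 1.
Difference = 2 − 1 = 1.

1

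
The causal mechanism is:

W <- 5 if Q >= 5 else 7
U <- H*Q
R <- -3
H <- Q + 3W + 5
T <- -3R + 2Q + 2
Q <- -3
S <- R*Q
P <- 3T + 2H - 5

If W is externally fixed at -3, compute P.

The intervention breaks the incoming arrows to W: W <- 5 if Q >= 5 else 7 no longer applies, and W = -3.
T = -3R + 2Q + 2  [with R=-3, Q=-3]  = 5
H = Q + 3W + 5  [with Q=-3, W=-3]  = -7
P = 3T + 2H - 5  [with T=5, H=-7]  = -4

-4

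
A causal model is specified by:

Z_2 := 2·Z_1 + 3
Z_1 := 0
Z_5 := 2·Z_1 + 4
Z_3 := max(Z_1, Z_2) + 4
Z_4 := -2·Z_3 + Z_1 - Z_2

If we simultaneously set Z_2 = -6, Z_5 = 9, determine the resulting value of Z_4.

-2

The joint intervention fixes Z_2 = -6, Z_5 = 9, removing each variable's own equation.
Z_3 = max(Z_1, Z_2) + 4  [with Z_1=0, Z_2=-6]  = 4
Z_4 = -2·Z_3 + Z_1 - Z_2  [with Z_3=4, Z_1=0, Z_2=-6]  = -2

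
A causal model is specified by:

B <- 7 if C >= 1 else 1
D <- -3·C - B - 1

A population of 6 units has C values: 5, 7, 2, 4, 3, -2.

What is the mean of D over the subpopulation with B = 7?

-20.6

Conditioning on B=7 selects the 5 unit(s) with C ∈ {5, 7, 2, 4, 3}. Their D values: -23, -29, -14, -20, -17. Mean = -20.6.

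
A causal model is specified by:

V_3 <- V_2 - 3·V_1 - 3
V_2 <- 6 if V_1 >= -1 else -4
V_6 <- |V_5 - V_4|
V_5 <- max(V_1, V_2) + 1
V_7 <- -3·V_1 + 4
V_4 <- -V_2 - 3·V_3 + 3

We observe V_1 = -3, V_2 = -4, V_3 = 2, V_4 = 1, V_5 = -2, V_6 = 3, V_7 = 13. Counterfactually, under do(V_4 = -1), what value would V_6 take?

Under do(V_4=-1), the mechanism V_4 <- -V_2 - 3·V_3 + 3 is discarded; V_4 is fixed at -1.
V_2 = 6 if V_1 >= -1 else -4  [with V_1=-3]  = -4
V_5 = max(V_1, V_2) + 1  [with V_1=-3, V_2=-4]  = -2
V_6 = |V_5 - V_4|  [with V_5=-2, V_4=-1]  = 1

1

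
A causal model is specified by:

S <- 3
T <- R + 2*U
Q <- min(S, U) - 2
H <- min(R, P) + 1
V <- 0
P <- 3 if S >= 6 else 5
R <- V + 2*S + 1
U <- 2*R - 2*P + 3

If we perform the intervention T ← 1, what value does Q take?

1

Intervening sets T = 1 and removes its equation (T <- R + 2*U).
Since Q is not a descendant of the intervened variable, it is unaffected.
R = V + 2*S + 1  [with V=0, S=3]  = 7
P = 3 if S >= 6 else 5  [with S=3]  = 5
U = 2*R - 2*P + 3  [with R=7, P=5]  = 7
Q = min(S, U) - 2  [with S=3, U=7]  = 1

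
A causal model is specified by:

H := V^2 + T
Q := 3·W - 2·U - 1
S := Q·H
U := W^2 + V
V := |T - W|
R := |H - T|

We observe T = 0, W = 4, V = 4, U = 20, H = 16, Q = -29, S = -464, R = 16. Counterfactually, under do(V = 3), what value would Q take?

-27

The intervention breaks the incoming arrows to V: V := |T - W| no longer applies, and V = 3.
U = W^2 + V  [with W=4, V=3]  = 19
Q = 3·W - 2·U - 1  [with W=4, U=19]  = -27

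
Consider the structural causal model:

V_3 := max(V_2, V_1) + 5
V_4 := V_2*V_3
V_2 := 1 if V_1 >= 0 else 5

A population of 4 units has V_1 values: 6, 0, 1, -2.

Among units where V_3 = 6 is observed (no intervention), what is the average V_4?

E[V_4|V_3=6] averages over only the 2 units with V_3=6 (V_1 = 0, 1): V_4 = 6, 6, mean 6.

6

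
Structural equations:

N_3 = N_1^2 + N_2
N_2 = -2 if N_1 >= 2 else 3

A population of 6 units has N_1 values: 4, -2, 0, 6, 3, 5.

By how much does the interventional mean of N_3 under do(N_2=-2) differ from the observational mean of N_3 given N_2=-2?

-6.5

Every unit gets N_2=-2 under the intervention. N_3 values become 14, 2, -2, 34, 7, 23; E[N_3|do(N_2=-2)] = 13.
E[N_3|N_2=-2] averages over only the 4 units with N_2=-2 (N_1 = 4, 6, 3, 5): N_3 = 14, 34, 7, 23, mean 19.5.
Difference = 13 − 19.5 = -6.5.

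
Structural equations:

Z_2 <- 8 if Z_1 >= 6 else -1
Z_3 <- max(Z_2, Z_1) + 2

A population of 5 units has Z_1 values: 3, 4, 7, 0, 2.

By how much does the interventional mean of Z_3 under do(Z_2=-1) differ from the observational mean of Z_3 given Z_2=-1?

0.95

do(Z_2=-1) breaks Z_2's dependence on Z_1. With Z_2=-1 fixed, Z_3 across the units is 5, 6, 9, 2, 4, mean 5.2.
Observing Z_2=-1 restricts to units where Z_2's equation naturally yields -1: Z_1 ∈ {3, 4, 0, 2}. In that subpopulation Z_3 = 5, 6, 2, 4, mean 4.25.
Difference = 5.2 − 4.25 = 0.95.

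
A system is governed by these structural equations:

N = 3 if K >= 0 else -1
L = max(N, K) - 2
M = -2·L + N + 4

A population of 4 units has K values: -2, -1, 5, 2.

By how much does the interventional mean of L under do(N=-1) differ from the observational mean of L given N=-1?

Every unit gets N=-1 under the intervention. L values become -3, -3, 3, 0; E[L|do(N=-1)] = -0.75.
E[L|N=-1] averages over only the 2 units with N=-1 (K = -2, -1): L = -3, -3, mean -3.
Difference = -0.75 − (-3) = 2.25.

2.25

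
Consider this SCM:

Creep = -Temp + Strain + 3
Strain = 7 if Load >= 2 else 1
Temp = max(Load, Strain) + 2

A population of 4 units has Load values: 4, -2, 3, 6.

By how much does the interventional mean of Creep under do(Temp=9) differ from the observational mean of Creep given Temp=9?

-1.5

do(Temp=9) breaks Temp's dependence on Load. With Temp=9 fixed, Creep across the units is 1, -5, 1, 1, mean -0.5.
Observing Temp=9 restricts to units where Temp's equation naturally yields 9: Load ∈ {4, 3, 6}. In that subpopulation Creep = 1, 1, 1, mean 1.
Difference = -0.5 − 1 = -1.5.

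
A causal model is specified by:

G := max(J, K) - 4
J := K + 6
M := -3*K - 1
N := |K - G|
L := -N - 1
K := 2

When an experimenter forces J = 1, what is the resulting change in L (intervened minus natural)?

Under do(J=1), the mechanism J := K + 6 is discarded; J is fixed at 1.
G = max(J, K) - 4  [with J=1, K=2]  = -2
N = |K - G|  [with K=2, G=-2]  = 4
L = -N - 1  [with N=4]  = -5
Without intervention: J = K + 6  [with K=2]  = 8; G = max(J, K) - 4  [with J=8, K=2]  = 4; N = |K - G|  [with K=2, G=4]  = 2; L = -N - 1  [with N=2]  = -3.
Change = -5 − (-3) = -2.

-2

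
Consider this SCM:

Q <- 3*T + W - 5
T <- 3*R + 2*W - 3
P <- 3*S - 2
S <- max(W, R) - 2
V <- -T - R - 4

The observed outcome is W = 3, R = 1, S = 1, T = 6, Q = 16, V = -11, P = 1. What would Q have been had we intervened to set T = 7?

19

Intervening sets T = 7 and removes its equation (T <- 3*R + 2*W - 3).
Q = 3*T + W - 5  [with T=7, W=3]  = 19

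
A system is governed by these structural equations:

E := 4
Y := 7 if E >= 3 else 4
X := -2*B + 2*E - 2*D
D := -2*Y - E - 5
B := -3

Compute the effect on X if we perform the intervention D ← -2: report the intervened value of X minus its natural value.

-42

Intervening sets D = -2 and removes its equation (D := -2*Y - E - 5).
X = -2*B + 2*E - 2*D  [with B=-3, E=4, D=-2]  = 18
Without intervention: Y = 7 if E >= 3 else 4  [with E=4]  = 7; D = -2*Y - E - 5  [with Y=7, E=4]  = -23; X = -2*B + 2*E - 2*D  [with B=-3, E=4, D=-23]  = 60.
Change = 18 − 60 = -42.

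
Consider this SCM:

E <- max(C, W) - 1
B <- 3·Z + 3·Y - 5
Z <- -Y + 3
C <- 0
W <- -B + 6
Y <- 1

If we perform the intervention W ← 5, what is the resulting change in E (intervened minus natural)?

3

The intervention breaks the incoming arrows to W: W <- -B + 6 no longer applies, and W = 5.
E = max(C, W) - 1  [with C=0, W=5]  = 4
Without intervention: Z = -Y + 3  [with Y=1]  = 2; B = 3·Z + 3·Y - 5  [with Z=2, Y=1]  = 4; W = -B + 6  [with B=4]  = 2; E = max(C, W) - 1  [with C=0, W=2]  = 1.
Change = 4 − 1 = 3.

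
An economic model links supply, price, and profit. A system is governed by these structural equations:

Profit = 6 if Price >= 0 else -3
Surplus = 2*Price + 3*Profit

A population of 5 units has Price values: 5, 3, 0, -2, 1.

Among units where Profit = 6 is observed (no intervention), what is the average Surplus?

22.5

Conditioning on Profit=6 selects the 4 unit(s) with Price ∈ {5, 3, 0, 1}. Their Surplus values: 28, 24, 18, 20. Mean = 22.5.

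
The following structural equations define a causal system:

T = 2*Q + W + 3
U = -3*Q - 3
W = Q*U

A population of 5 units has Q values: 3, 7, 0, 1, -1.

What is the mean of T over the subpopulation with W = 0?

2

Conditioning on W=0 selects the 2 unit(s) with Q ∈ {0, -1}. Their T values: 3, 1. Mean = 2.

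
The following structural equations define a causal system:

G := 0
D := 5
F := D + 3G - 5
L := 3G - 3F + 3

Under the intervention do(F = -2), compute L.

The intervention breaks the incoming arrows to F: F := D + 3G - 5 no longer applies, and F = -2.
L = 3G - 3F + 3  [with G=0, F=-2]  = 9

9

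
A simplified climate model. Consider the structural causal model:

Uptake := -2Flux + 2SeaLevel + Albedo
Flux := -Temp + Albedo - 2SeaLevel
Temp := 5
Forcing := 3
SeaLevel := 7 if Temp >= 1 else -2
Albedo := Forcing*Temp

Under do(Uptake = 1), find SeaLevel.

7

do(Uptake=1) replaces the equation Uptake := -2Flux + 2SeaLevel + Albedo with the constant Uptake = 1.
No directed path runs from Uptake to SeaLevel, so SeaLevel keeps its natural value.
SeaLevel = 7 if Temp >= 1 else -2  [with Temp=5]  = 7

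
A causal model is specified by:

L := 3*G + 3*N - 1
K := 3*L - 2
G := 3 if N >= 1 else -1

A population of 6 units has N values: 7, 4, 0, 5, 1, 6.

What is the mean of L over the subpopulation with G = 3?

Conditioning on G=3 selects the 5 unit(s) with N ∈ {7, 4, 5, 1, 6}. Their L values: 29, 20, 23, 11, 26. Mean = 21.8.

21.8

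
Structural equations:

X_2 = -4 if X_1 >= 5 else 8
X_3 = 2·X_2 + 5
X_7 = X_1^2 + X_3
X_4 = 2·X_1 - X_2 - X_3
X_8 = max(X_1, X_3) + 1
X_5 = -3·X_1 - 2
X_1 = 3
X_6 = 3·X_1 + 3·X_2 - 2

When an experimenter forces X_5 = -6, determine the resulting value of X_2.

Under do(X_5=-6), the mechanism X_5 = -3·X_1 - 2 is discarded; X_5 is fixed at -6.
No directed path runs from X_5 to X_2, so X_2 keeps its natural value.
X_2 = -4 if X_1 >= 5 else 8  [with X_1=3]  = 8

8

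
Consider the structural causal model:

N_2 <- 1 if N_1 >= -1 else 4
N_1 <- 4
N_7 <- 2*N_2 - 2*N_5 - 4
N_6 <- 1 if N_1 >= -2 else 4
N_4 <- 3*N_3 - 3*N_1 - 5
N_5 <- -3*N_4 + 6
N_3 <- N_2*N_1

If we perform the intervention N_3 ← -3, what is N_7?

-170

The intervention breaks the incoming arrows to N_3: N_3 <- N_2*N_1 no longer applies, and N_3 = -3.
N_2 = 1 if N_1 >= -1 else 4  [with N_1=4]  = 1
N_4 = 3*N_3 - 3*N_1 - 5  [with N_3=-3, N_1=4]  = -26
N_5 = -3*N_4 + 6  [with N_4=-26]  = 84
N_7 = 2*N_2 - 2*N_5 - 4  [with N_2=1, N_5=84]  = -170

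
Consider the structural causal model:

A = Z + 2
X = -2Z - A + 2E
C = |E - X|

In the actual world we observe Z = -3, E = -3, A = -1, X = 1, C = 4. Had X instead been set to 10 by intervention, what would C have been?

13

Intervening sets X = 10 and removes its equation (X = -2Z - A + 2E).
C = |E - X|  [with E=-3, X=10]  = 13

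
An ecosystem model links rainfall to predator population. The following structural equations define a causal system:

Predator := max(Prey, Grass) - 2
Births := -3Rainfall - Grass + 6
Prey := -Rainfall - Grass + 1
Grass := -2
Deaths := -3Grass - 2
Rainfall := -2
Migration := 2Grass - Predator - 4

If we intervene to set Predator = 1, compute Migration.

-9

The intervention breaks the incoming arrows to Predator: Predator := max(Prey, Grass) - 2 no longer applies, and Predator = 1.
Migration = 2Grass - Predator - 4  [with Grass=-2, Predator=1]  = -9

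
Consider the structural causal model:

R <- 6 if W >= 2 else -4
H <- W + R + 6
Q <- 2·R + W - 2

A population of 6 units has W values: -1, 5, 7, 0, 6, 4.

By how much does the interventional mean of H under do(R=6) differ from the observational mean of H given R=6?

-2

Every unit gets R=6 under the intervention. H values become 11, 17, 19, 12, 18, 16; E[H|do(R=6)] = 15.5.
Observing R=6 restricts to units where R's equation naturally yields 6: W ∈ {5, 7, 6, 4}. In that subpopulation H = 17, 19, 18, 16, mean 17.5.
Difference = 15.5 − 17.5 = -2.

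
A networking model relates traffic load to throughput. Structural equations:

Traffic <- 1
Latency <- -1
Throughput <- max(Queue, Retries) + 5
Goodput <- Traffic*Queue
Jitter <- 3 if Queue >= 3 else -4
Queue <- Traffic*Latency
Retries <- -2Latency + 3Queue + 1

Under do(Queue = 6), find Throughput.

The intervention breaks the incoming arrows to Queue: Queue <- Traffic*Latency no longer applies, and Queue = 6.
Retries = -2Latency + 3Queue + 1  [with Latency=-1, Queue=6]  = 21
Throughput = max(Queue, Retries) + 5  [with Queue=6, Retries=21]  = 26

26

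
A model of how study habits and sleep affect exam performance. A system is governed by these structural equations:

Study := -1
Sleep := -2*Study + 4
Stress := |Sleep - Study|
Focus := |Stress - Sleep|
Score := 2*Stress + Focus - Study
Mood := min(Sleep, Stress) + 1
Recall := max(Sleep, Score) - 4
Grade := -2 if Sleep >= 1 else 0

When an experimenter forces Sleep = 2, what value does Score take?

8

do(Sleep=2) replaces the equation Sleep := -2*Study + 4 with the constant Sleep = 2.
Stress = |Sleep - Study|  [with Sleep=2, Study=-1]  = 3
Focus = |Stress - Sleep|  [with Stress=3, Sleep=2]  = 1
Score = 2*Stress + Focus - Study  [with Stress=3, Focus=1, Study=-1]  = 8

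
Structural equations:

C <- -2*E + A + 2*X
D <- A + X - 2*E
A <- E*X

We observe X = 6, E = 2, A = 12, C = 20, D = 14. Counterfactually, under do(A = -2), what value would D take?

0

do(A=-2) replaces the equation A <- E*X with the constant A = -2.
D = A + X - 2*E  [with A=-2, X=6, E=2]  = 0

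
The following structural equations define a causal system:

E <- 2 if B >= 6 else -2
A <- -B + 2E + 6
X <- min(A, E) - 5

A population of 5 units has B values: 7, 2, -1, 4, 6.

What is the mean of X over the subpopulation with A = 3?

-5

E[X|A=3] averages over only the 2 units with A=3 (B = 7, -1): X = -3, -7, mean -5.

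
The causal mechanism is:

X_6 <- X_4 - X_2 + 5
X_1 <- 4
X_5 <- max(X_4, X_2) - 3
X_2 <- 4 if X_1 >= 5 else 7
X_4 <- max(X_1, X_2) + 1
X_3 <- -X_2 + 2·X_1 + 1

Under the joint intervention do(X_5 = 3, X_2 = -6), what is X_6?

The joint intervention fixes X_5 = 3, X_2 = -6, removing each variable's own equation.
X_4 = max(X_1, X_2) + 1  [with X_1=4, X_2=-6]  = 5
X_6 = X_4 - X_2 + 5  [with X_4=5, X_2=-6]  = 16

16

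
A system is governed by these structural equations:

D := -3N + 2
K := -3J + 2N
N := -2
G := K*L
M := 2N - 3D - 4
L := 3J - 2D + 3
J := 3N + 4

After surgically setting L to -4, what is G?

The intervention breaks the incoming arrows to L: L := 3J - 2D + 3 no longer applies, and L = -4.
J = 3N + 4  [with N=-2]  = -2
K = -3J + 2N  [with J=-2, N=-2]  = 2
G = K*L  [with K=2, L=-4]  = -8

-8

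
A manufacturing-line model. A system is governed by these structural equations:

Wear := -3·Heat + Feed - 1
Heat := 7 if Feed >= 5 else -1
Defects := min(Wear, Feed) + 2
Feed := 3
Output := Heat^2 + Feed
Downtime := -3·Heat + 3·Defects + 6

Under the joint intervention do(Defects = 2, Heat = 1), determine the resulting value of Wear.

-1

Setting Defects = 2, Heat = 1 by intervention discards those variables' equations.
Wear = -3·Heat + Feed - 1  [with Heat=1, Feed=3]  = -1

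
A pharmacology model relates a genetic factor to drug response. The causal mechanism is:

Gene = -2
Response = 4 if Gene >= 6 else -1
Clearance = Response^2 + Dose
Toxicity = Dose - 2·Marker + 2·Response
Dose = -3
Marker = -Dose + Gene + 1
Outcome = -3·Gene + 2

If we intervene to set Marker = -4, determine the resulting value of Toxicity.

3

do(Marker=-4) replaces the equation Marker = -Dose + Gene + 1 with the constant Marker = -4.
Response = 4 if Gene >= 6 else -1  [with Gene=-2]  = -1
Toxicity = Dose - 2·Marker + 2·Response  [with Dose=-3, Marker=-4, Response=-1]  = 3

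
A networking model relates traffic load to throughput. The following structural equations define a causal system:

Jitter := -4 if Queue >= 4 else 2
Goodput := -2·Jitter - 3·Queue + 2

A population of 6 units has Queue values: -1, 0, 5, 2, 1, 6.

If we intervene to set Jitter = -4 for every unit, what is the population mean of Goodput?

3.5

do(Jitter=-4) breaks Jitter's dependence on Queue. With Jitter=-4 fixed, Goodput across the units is 13, 10, -5, 4, 7, -8, mean 3.5.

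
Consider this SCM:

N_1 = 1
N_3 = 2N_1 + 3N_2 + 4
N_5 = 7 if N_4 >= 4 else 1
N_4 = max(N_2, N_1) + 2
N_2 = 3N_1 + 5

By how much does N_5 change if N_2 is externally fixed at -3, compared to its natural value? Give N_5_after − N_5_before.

-6

do(N_2=-3) replaces the equation N_2 = 3N_1 + 5 with the constant N_2 = -3.
N_4 = max(N_2, N_1) + 2  [with N_2=-3, N_1=1]  = 3
N_5 = 7 if N_4 >= 4 else 1  [with N_4=3]  = 1
Without intervention: N_2 = 3N_1 + 5  [with N_1=1]  = 8; N_4 = max(N_2, N_1) + 2  [with N_2=8, N_1=1]  = 10; N_5 = 7 if N_4 >= 4 else 1  [with N_4=10]  = 7.
Change = 1 − 7 = -6.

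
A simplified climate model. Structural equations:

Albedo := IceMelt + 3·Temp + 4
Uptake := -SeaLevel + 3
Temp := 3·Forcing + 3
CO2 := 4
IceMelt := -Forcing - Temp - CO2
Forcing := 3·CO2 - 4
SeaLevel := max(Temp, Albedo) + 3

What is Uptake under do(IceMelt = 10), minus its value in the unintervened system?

The intervention breaks the incoming arrows to IceMelt: IceMelt := -Forcing - Temp - CO2 no longer applies, and IceMelt = 10.
Forcing = 3·CO2 - 4  [with CO2=4]  = 8
Temp = 3·Forcing + 3  [with Forcing=8]  = 27
Albedo = IceMelt + 3·Temp + 4  [with IceMelt=10, Temp=27]  = 95
SeaLevel = max(Temp, Albedo) + 3  [with Temp=27, Albedo=95]  = 98
Uptake = -SeaLevel + 3  [with SeaLevel=98]  = -95
Without intervention: Forcing = 3·CO2 - 4  [with CO2=4]  = 8; Temp = 3·Forcing + 3  [with Forcing=8]  = 27; IceMelt = -Forcing - Temp - CO2  [with Forcing=8, Temp=27, CO2=4]  = -39; Albedo = IceMelt + 3·Temp + 4  [with IceMelt=-39, Temp=27]  = 46; SeaLevel = max(Temp, Albedo) + 3  [with Temp=27, Albedo=46]  = 49; Uptake = -SeaLevel + 3  [with SeaLevel=49]  = -46.
Change = -95 − (-46) = -49.

-49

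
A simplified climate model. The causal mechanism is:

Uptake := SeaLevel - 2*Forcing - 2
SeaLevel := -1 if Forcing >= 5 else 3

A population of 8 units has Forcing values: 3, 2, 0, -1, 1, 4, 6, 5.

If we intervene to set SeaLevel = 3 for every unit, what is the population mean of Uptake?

Every unit gets SeaLevel=3 under the intervention. Uptake values become -5, -3, 1, 3, -1, -7, -11, -9; E[Uptake|do(SeaLevel=3)] = -4.

-4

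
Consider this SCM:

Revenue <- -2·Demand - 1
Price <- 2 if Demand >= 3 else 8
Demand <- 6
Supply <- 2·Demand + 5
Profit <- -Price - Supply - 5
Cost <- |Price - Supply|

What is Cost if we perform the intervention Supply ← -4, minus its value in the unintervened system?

The intervention breaks the incoming arrows to Supply: Supply <- 2·Demand + 5 no longer applies, and Supply = -4.
Price = 2 if Demand >= 3 else 8  [with Demand=6]  = 2
Cost = |Price - Supply|  [with Price=2, Supply=-4]  = 6
Without intervention: Price = 2 if Demand >= 3 else 8  [with Demand=6]  = 2; Supply = 2·Demand + 5  [with Demand=6]  = 17; Cost = |Price - Supply|  [with Price=2, Supply=17]  = 15.
Change = 6 − 15 = -9.

-9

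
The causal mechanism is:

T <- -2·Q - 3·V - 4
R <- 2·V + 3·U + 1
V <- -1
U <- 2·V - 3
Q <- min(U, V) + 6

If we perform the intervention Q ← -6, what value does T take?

do(Q=-6) replaces the equation Q <- min(U, V) + 6 with the constant Q = -6.
T = -2·Q - 3·V - 4  [with Q=-6, V=-1]  = 11

11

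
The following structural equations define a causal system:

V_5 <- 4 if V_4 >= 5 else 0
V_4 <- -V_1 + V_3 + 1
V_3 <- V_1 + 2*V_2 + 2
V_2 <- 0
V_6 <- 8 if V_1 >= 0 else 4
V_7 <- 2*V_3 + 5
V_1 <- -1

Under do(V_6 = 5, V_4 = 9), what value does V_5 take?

4

Setting V_6 = 5, V_4 = 9 by intervention discards those variables' equations.
V_5 = 4 if V_4 >= 5 else 0  [with V_4=9]  = 4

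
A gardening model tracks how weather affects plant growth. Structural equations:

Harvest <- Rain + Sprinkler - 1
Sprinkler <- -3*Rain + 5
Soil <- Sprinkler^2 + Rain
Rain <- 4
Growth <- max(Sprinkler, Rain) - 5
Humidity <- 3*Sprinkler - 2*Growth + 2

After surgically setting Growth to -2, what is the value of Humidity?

Intervening sets Growth = -2 and removes its equation (Growth <- max(Sprinkler, Rain) - 5).
Sprinkler = -3*Rain + 5  [with Rain=4]  = -7
Humidity = 3*Sprinkler - 2*Growth + 2  [with Sprinkler=-7, Growth=-2]  = -15

-15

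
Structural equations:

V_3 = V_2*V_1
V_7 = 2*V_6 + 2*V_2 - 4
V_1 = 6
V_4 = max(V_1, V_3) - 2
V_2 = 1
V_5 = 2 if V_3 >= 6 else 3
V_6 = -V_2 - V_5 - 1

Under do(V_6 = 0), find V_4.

do(V_6=0) replaces the equation V_6 = -V_2 - V_5 - 1 with the constant V_6 = 0.
No directed path runs from V_6 to V_4, so V_4 keeps its natural value.
V_3 = V_2*V_1  [with V_2=1, V_1=6]  = 6
V_4 = max(V_1, V_3) - 2  [with V_1=6, V_3=6]  = 4

4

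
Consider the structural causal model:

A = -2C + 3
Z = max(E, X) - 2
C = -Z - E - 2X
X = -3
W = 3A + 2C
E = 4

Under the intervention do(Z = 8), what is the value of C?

The intervention breaks the incoming arrows to Z: Z = max(E, X) - 2 no longer applies, and Z = 8.
C = -Z - E - 2X  [with Z=8, E=4, X=-3]  = -6

-6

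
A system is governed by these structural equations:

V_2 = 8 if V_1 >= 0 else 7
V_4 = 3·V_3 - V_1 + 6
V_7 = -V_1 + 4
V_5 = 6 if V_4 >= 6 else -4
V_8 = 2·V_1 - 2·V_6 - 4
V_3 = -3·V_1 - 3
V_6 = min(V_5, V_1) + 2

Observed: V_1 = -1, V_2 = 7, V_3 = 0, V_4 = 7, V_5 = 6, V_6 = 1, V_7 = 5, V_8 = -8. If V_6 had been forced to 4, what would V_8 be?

Intervening sets V_6 = 4 and removes its equation (V_6 = min(V_5, V_1) + 2).
V_8 = 2·V_1 - 2·V_6 - 4  [with V_1=-1, V_6=4]  = -14

-14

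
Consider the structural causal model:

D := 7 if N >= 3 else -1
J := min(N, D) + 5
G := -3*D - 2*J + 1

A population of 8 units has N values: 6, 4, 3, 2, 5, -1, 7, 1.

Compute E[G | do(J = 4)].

-19

do(J=4) breaks J's dependence on N. With J=4 fixed, G across the units is -28, -28, -28, -4, -28, -4, -28, -4, mean -19.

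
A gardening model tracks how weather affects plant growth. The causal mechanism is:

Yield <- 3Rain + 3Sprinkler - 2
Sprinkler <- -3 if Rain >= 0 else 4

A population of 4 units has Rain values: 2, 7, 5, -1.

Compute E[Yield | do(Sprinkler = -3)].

-1.25

do(Sprinkler=-3) breaks Sprinkler's dependence on Rain. With Sprinkler=-3 fixed, Yield across the units is -5, 10, 4, -14, mean -1.25.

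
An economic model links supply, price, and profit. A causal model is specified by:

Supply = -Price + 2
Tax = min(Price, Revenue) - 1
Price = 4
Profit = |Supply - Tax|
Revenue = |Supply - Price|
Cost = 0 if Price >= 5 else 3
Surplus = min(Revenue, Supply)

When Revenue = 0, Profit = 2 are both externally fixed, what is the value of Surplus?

Setting Revenue = 0, Profit = 2 by intervention discards those variables' equations.
Supply = -Price + 2  [with Price=4]  = -2
Surplus = min(Revenue, Supply)  [with Revenue=0, Supply=-2]  = -2

-2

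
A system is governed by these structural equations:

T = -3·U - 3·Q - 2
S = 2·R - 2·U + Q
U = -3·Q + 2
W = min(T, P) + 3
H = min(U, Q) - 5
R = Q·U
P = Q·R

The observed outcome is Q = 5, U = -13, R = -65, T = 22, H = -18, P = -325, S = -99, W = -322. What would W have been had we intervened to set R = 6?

The intervention breaks the incoming arrows to R: R = Q·U no longer applies, and R = 6.
U = -3·Q + 2  [with Q=5]  = -13
T = -3·U - 3·Q - 2  [with U=-13, Q=5]  = 22
P = Q·R  [with Q=5, R=6]  = 30
W = min(T, P) + 3  [with T=22, P=30]  = 25

25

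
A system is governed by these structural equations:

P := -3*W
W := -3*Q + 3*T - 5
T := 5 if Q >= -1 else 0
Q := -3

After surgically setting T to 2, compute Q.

Under do(T=2), the mechanism T := 5 if Q >= -1 else 0 is discarded; T is fixed at 2.
Q is not downstream of the intervention, so its value is determined by the original equations.

-3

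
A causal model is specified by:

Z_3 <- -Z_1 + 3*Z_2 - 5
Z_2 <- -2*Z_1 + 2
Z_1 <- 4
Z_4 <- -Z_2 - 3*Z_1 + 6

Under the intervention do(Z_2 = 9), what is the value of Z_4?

-15

Under do(Z_2=9), the mechanism Z_2 <- -2*Z_1 + 2 is discarded; Z_2 is fixed at 9.
Z_4 = -Z_2 - 3*Z_1 + 6  [with Z_2=9, Z_1=4]  = -15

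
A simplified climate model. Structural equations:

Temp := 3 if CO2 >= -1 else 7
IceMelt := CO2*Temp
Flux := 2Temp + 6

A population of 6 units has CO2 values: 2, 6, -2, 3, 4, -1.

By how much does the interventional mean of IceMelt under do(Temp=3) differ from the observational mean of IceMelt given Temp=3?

-2.4

do(Temp=3) breaks Temp's dependence on CO2. With Temp=3 fixed, IceMelt across the units is 6, 18, -6, 9, 12, -3, mean 6.
E[IceMelt|Temp=3] averages over only the 5 units with Temp=3 (CO2 = 2, 6, 3, 4, -1): IceMelt = 6, 18, 9, 12, -3, mean 8.4.
Difference = 6 − 8.4 = -2.4.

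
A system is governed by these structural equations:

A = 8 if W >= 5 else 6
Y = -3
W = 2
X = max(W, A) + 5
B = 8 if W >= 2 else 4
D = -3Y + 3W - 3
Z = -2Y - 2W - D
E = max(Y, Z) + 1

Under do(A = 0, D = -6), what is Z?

8

Under do(A = 0, D = -6), each intervened variable's structural equation is replaced by its fixed value.
Z = -2Y - 2W - D  [with Y=-3, W=2, D=-6]  = 8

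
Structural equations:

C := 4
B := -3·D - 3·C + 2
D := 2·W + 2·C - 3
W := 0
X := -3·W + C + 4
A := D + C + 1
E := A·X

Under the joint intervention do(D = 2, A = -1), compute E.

-8

Setting D = 2, A = -1 by intervention discards those variables' equations.
X = -3·W + C + 4  [with W=0, C=4]  = 8
E = A·X  [with A=-1, X=8]  = -8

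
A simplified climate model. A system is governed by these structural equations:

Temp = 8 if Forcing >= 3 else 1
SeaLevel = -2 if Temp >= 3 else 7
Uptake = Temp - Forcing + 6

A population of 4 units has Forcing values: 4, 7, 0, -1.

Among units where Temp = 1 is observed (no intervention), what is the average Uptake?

E[Uptake|Temp=1] averages over only the 2 units with Temp=1 (Forcing = 0, -1): Uptake = 7, 8, mean 7.5.

7.5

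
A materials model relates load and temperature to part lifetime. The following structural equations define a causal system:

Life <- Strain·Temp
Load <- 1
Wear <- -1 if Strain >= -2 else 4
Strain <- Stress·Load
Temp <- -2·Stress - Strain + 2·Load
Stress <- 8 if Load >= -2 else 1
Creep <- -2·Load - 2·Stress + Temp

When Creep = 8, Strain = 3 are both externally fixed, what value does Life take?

The joint intervention fixes Creep = 8, Strain = 3, removing each variable's own equation.
Stress = 8 if Load >= -2 else 1  [with Load=1]  = 8
Temp = -2·Stress - Strain + 2·Load  [with Stress=8, Strain=3, Load=1]  = -17
Life = Strain·Temp  [with Strain=3, Temp=-17]  = -51

-51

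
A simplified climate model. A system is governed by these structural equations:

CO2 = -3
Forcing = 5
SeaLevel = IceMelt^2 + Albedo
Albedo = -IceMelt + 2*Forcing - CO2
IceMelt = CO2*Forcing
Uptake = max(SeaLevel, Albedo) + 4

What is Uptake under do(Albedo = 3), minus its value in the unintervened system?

Under do(Albedo=3), the mechanism Albedo = -IceMelt + 2*Forcing - CO2 is discarded; Albedo is fixed at 3.
IceMelt = CO2*Forcing  [with CO2=-3, Forcing=5]  = -15
SeaLevel = IceMelt^2 + Albedo  [with IceMelt=-15, Albedo=3]  = 228
Uptake = max(SeaLevel, Albedo) + 4  [with SeaLevel=228, Albedo=3]  = 232
Without intervention: IceMelt = CO2*Forcing  [with CO2=-3, Forcing=5]  = -15; Albedo = -IceMelt + 2*Forcing - CO2  [with IceMelt=-15, Forcing=5, CO2=-3]  = 28; SeaLevel = IceMelt^2 + Albedo  [with IceMelt=-15, Albedo=28]  = 253; Uptake = max(SeaLevel, Albedo) + 4  [with SeaLevel=253, Albedo=28]  = 257.
Change = 232 − 257 = -25.

-25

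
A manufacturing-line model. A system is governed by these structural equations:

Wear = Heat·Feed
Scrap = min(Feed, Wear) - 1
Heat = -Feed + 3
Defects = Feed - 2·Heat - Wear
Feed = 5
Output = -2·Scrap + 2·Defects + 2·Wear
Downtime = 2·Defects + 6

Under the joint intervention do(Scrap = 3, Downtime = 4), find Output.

Under do(Scrap = 3, Downtime = 4), each intervened variable's structural equation is replaced by its fixed value.
Heat = -Feed + 3  [with Feed=5]  = -2
Wear = Heat·Feed  [with Heat=-2, Feed=5]  = -10
Defects = Feed - 2·Heat - Wear  [with Feed=5, Heat=-2, Wear=-10]  = 19
Output = -2·Scrap + 2·Defects + 2·Wear  [with Scrap=3, Defects=19, Wear=-10]  = 12

12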